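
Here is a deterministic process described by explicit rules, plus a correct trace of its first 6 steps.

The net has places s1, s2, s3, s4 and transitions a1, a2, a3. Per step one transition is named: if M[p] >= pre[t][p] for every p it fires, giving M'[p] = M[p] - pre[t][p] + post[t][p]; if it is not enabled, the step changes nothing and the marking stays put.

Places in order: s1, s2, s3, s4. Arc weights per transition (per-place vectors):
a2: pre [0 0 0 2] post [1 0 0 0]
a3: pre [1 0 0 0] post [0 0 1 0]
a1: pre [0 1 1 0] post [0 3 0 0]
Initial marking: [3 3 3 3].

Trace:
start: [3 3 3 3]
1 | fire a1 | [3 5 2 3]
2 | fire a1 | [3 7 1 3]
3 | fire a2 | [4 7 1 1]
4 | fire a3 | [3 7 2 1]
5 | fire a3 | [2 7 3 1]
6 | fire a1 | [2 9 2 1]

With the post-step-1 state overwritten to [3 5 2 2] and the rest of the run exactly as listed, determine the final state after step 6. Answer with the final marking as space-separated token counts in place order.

state after step 1 := [3 5 2 2]
2 | fire a1 | [3 7 1 2]
3 | fire a2 | [4 7 1 0]
4 | fire a3 | [3 7 2 0]
5 | fire a3 | [2 7 3 0]
6 | fire a1 | [2 9 2 0]

2 9 2 0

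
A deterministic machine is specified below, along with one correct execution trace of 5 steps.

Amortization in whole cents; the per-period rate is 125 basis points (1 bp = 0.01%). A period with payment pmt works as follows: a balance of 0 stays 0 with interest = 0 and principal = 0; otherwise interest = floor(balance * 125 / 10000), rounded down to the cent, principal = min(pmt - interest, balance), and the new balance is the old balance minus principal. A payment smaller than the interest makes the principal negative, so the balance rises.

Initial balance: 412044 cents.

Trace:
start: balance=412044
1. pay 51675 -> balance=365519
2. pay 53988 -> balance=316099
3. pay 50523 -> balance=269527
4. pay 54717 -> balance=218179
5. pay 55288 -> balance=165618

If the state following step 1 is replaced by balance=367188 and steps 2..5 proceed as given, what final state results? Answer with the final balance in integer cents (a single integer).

167371

state after step 1 := balance=367188
2. pay 53988 -> balance=317789
3. pay 50523 -> balance=271238
4. pay 54717 -> balance=219911
5. pay 55288 -> balance=167371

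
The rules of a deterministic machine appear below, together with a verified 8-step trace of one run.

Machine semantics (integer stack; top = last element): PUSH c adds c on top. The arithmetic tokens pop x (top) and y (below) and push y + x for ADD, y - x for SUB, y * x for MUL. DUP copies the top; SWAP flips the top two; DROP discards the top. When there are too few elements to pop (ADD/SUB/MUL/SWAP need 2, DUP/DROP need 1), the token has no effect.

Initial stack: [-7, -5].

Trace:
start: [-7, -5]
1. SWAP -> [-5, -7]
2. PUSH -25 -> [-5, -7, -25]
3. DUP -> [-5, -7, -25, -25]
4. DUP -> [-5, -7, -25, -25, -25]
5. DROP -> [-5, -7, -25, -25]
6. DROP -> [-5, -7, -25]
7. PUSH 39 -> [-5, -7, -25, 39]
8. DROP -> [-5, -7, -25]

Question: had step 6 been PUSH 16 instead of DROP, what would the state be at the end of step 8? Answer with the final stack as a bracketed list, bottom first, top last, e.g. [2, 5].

(re-executing from step 6 with the substitution; state before step 6: [-5, -7, -25, -25])
6. PUSH 16 -> [-5, -7, -25, -25, 16]
7. PUSH 39 -> [-5, -7, -25, -25, 16, 39]
8. DROP -> [-5, -7, -25, -25, 16]

[-5, -7, -25, -25, 16]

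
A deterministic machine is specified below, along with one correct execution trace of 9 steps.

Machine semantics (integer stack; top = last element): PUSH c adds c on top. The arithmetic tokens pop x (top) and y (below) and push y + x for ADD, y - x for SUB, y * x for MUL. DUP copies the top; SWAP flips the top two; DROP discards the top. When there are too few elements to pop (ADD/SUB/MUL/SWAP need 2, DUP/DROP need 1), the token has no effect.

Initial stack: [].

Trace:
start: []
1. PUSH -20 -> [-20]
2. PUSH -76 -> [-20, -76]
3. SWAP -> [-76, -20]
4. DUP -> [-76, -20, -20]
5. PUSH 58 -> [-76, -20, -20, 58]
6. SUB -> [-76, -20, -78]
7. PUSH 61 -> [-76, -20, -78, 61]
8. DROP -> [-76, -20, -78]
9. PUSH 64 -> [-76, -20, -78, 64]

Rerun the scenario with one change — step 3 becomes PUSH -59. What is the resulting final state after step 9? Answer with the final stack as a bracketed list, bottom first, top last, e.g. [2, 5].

(re-executing from step 3 with the substitution; state before step 3: [-20, -76])
3. PUSH -59 -> [-20, -76, -59]
4. DUP -> [-20, -76, -59, -59]
5. PUSH 58 -> [-20, -76, -59, -59, 58]
6. SUB -> [-20, -76, -59, -117]
7. PUSH 61 -> [-20, -76, -59, -117, 61]
8. DROP -> [-20, -76, -59, -117]
9. PUSH 64 -> [-20, -76, -59, -117, 64]

[-20, -76, -59, -117, 64]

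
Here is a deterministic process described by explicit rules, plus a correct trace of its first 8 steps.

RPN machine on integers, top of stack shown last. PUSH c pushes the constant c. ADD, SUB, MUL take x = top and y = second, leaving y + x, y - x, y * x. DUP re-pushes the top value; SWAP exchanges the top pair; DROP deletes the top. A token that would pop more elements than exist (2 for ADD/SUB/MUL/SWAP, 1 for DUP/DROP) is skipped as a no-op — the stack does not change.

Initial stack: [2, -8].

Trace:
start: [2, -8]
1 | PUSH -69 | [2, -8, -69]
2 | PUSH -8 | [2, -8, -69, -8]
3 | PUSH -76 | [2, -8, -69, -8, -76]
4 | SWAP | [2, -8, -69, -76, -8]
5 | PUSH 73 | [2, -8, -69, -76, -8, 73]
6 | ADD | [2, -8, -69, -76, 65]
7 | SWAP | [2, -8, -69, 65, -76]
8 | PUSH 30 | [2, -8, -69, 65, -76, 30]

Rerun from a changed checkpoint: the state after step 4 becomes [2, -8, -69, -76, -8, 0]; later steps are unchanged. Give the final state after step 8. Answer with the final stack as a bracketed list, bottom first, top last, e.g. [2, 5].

state after step 4 := [2, -8, -69, -76, -8, 0]
5 | PUSH 73 | [2, -8, -69, -76, -8, 0, 73]
6 | ADD | [2, -8, -69, -76, -8, 73]
7 | SWAP | [2, -8, -69, -76, 73, -8]
8 | PUSH 30 | [2, -8, -69, -76, 73, -8, 30]

[2, -8, -69, -76, 73, -8, 30]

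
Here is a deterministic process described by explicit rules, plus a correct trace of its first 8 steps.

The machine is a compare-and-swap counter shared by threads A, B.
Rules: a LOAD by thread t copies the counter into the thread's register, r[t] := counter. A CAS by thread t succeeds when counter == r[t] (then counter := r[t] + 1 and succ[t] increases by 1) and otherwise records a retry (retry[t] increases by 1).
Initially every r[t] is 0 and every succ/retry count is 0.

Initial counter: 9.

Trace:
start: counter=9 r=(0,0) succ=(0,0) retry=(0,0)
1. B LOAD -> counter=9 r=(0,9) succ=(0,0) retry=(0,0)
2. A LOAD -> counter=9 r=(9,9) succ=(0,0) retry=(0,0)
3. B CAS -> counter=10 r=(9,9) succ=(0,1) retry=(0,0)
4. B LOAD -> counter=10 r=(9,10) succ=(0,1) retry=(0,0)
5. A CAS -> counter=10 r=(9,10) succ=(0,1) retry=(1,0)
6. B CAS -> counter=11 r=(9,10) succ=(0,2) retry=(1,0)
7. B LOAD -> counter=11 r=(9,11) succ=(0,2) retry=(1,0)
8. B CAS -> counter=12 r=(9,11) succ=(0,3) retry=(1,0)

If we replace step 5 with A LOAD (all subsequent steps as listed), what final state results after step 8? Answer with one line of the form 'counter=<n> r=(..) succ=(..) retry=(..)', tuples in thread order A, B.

(re-executing from step 5 with the substitution; state before step 5: counter=10 r=(9,10) succ=(0,1) retry=(0,0))
5. A LOAD -> counter=10 r=(10,10) succ=(0,1) retry=(0,0)
6. B CAS -> counter=11 r=(10,10) succ=(0,2) retry=(0,0)
7. B LOAD -> counter=11 r=(10,11) succ=(0,2) retry=(0,0)
8. B CAS -> counter=12 r=(10,11) succ=(0,3) retry=(0,0)

counter=12 r=(10,11) succ=(0,3) retry=(0,0)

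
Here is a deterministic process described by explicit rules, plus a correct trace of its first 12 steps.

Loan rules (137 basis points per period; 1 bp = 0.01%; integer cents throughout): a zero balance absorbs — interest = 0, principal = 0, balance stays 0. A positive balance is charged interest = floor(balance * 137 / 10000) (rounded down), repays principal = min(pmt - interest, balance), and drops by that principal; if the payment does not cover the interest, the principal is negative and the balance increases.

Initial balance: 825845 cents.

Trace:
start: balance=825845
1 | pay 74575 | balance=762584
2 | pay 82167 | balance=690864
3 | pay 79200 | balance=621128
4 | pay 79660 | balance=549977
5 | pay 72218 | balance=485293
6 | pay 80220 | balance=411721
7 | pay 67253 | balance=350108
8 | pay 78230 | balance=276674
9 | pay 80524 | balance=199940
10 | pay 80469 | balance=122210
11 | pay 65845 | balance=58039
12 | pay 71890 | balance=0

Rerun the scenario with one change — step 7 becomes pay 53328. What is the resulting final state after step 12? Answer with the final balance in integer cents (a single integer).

(re-executing from step 7 with the substitution; state before step 7: balance=411721)
7 | pay 53328 | balance=364033
8 | pay 78230 | balance=290790
9 | pay 80524 | balance=214249
10 | pay 80469 | balance=136715
11 | pay 65845 | balance=72742
12 | pay 71890 | balance=1848

1848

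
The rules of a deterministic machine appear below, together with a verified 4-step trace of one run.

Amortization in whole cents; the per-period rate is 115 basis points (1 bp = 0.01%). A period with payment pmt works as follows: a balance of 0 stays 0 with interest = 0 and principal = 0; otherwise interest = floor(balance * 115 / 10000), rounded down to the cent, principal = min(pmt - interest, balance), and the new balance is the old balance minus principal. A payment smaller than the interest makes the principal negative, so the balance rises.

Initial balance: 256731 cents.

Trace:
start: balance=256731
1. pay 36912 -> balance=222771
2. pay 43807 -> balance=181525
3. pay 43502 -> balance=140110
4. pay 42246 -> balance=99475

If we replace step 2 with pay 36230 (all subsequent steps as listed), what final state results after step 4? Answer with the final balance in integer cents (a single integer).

(re-executing from step 2 with the substitution; state before step 2: balance=222771)
2. pay 36230 -> balance=189102
3. pay 43502 -> balance=147774
4. pay 42246 -> balance=107227

107227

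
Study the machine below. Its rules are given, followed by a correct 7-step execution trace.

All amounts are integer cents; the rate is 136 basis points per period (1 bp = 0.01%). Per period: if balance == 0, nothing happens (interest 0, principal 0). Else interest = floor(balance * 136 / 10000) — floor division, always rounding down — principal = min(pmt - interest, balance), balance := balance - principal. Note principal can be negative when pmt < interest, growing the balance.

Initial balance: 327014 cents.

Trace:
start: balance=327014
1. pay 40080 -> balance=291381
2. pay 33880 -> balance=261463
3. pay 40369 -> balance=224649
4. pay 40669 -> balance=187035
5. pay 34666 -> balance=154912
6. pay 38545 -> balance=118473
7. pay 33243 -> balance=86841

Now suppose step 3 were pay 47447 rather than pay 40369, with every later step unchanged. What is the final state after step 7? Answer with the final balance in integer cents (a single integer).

(re-executing from step 3 with the substitution; state before step 3: balance=261463)
3. pay 47447 -> balance=217571
4. pay 40669 -> balance=179860
5. pay 34666 -> balance=147640
6. pay 38545 -> balance=111102
7. pay 33243 -> balance=79369

79369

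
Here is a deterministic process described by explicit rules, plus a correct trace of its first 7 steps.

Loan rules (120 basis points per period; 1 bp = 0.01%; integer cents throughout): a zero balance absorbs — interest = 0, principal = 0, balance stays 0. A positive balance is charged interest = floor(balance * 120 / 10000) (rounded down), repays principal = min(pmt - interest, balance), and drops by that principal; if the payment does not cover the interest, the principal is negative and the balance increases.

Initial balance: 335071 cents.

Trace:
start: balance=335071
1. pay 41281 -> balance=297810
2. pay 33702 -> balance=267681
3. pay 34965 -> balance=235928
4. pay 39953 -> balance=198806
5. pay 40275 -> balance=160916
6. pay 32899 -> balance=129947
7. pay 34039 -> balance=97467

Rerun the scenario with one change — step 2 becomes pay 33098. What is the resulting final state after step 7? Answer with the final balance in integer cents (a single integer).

(re-executing from step 2 with the substitution; state before step 2: balance=297810)
2. pay 33098 -> balance=268285
3. pay 34965 -> balance=236539
4. pay 39953 -> balance=199424
5. pay 40275 -> balance=161542
6. pay 32899 -> balance=130581
7. pay 34039 -> balance=98108

98108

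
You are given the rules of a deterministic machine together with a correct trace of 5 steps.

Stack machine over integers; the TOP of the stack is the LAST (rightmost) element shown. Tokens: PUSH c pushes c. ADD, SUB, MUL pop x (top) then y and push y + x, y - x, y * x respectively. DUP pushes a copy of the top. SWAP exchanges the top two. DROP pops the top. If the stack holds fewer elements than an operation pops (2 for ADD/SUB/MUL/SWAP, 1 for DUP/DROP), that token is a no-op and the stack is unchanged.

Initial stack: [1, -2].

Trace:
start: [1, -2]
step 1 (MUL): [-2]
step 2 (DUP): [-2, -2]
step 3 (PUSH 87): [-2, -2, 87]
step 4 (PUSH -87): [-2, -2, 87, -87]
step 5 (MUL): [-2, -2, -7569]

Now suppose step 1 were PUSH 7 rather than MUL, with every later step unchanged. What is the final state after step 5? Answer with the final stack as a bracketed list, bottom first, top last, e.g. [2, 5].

[1, -2, 7, 7, -7569]

(re-executing from step 1 with the substitution; state before step 1: [1, -2])
step 1 (PUSH 7): [1, -2, 7]
step 2 (DUP): [1, -2, 7, 7]
step 3 (PUSH 87): [1, -2, 7, 7, 87]
step 4 (PUSH -87): [1, -2, 7, 7, 87, -87]
step 5 (MUL): [1, -2, 7, 7, -7569]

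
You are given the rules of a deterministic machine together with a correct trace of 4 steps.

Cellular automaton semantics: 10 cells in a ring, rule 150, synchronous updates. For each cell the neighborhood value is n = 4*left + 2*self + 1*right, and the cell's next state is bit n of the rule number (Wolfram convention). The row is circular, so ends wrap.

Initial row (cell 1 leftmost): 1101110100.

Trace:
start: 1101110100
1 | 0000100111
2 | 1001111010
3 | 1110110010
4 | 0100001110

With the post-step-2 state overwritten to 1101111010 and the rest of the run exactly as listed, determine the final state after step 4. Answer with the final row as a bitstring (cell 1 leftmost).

state after step 2 := 1101111010
3 | 0000110010
4 | 0001001111

0001001111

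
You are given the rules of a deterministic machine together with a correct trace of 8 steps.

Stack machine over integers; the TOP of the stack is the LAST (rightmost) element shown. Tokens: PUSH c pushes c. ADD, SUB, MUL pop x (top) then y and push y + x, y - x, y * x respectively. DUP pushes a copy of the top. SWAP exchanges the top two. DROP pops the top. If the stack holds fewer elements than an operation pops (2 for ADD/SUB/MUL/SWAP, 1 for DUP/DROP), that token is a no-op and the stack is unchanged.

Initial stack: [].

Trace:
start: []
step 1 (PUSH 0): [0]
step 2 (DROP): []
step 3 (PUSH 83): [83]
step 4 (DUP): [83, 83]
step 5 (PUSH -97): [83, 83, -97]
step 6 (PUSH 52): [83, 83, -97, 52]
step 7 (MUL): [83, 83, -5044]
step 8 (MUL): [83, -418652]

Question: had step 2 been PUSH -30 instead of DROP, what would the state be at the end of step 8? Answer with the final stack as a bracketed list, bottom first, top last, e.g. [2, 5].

[0, -30, 83, -418652]

(re-executing from step 2 with the substitution; state before step 2: [0])
step 2 (PUSH -30): [0, -30]
step 3 (PUSH 83): [0, -30, 83]
step 4 (DUP): [0, -30, 83, 83]
step 5 (PUSH -97): [0, -30, 83, 83, -97]
step 6 (PUSH 52): [0, -30, 83, 83, -97, 52]
step 7 (MUL): [0, -30, 83, 83, -5044]
step 8 (MUL): [0, -30, 83, -418652]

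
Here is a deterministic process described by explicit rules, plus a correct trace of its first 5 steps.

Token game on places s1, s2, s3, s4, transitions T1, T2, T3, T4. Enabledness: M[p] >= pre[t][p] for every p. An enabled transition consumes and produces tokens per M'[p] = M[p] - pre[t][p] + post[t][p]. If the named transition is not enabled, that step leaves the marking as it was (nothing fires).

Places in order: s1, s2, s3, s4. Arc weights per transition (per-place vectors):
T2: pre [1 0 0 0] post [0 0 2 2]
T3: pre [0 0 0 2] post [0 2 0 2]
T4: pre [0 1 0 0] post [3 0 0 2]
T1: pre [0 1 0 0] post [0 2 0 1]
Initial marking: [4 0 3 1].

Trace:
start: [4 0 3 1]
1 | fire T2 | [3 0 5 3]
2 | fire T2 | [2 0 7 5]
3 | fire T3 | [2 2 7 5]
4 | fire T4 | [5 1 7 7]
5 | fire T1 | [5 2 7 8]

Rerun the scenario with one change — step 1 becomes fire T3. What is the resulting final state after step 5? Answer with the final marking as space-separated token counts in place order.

6 2 5 6

(re-executing from step 1 with the substitution; state before step 1: [4 0 3 1])
1 | fire T3 | [4 0 3 1]
2 | fire T2 | [3 0 5 3]
3 | fire T3 | [3 2 5 3]
4 | fire T4 | [6 1 5 5]
5 | fire T1 | [6 2 5 6]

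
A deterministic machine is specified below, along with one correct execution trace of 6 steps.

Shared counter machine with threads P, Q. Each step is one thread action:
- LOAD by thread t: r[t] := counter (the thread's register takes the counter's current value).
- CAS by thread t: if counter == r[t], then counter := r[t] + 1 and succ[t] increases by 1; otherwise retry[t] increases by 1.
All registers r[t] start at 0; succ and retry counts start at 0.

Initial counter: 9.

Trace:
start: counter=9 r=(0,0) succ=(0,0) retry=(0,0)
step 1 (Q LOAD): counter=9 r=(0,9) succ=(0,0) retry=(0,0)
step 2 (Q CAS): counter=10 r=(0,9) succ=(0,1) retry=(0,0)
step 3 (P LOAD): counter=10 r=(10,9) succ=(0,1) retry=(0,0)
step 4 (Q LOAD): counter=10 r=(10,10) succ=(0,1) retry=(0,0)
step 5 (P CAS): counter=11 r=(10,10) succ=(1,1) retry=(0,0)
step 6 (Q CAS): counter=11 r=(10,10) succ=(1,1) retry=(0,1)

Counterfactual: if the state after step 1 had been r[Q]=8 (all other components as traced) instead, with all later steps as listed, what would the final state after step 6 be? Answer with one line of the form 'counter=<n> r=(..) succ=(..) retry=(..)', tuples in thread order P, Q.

state after step 1 := counter=9 r=(0,8) succ=(0,0) retry=(0,0)
step 2 (Q CAS): counter=9 r=(0,8) succ=(0,0) retry=(0,1)
step 3 (P LOAD): counter=9 r=(9,8) succ=(0,0) retry=(0,1)
step 4 (Q LOAD): counter=9 r=(9,9) succ=(0,0) retry=(0,1)
step 5 (P CAS): counter=10 r=(9,9) succ=(1,0) retry=(0,1)
step 6 (Q CAS): counter=10 r=(9,9) succ=(1,0) retry=(0,2)

counter=10 r=(9,9) succ=(1,0) retry=(0,2)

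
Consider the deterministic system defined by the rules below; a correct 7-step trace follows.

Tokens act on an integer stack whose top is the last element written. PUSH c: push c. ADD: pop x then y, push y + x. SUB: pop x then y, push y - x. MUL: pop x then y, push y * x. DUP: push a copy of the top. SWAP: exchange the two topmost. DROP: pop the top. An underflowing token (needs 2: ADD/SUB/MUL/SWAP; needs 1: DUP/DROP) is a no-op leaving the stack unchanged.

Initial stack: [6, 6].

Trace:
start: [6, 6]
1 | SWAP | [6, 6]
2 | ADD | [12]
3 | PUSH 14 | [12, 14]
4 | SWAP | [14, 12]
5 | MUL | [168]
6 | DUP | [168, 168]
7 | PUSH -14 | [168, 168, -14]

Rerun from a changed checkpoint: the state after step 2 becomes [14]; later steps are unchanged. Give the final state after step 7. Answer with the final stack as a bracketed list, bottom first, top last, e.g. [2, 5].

[196, 196, -14]

state after step 2 := [14]
3 | PUSH 14 | [14, 14]
4 | SWAP | [14, 14]
5 | MUL | [196]
6 | DUP | [196, 196]
7 | PUSH -14 | [196, 196, -14]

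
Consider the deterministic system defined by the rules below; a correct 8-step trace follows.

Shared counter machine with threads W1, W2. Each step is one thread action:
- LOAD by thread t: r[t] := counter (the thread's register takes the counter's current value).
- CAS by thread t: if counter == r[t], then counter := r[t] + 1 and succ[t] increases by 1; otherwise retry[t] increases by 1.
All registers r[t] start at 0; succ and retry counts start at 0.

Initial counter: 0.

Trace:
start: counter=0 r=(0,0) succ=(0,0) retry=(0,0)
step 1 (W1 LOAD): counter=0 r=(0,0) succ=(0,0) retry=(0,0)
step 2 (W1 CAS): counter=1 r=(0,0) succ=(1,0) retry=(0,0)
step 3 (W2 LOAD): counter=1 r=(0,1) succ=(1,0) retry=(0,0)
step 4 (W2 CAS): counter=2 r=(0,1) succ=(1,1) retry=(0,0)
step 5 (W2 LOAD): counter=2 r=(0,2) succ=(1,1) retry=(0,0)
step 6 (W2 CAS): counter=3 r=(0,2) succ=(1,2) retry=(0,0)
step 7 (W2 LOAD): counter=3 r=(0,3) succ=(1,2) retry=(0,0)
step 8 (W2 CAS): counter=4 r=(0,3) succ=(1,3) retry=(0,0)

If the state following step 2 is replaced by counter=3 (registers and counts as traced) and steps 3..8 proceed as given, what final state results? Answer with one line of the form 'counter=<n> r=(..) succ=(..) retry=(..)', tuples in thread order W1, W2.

counter=6 r=(0,5) succ=(1,3) retry=(0,0)

state after step 2 := counter=3 r=(0,0) succ=(1,0) retry=(0,0)
step 3 (W2 LOAD): counter=3 r=(0,3) succ=(1,0) retry=(0,0)
step 4 (W2 CAS): counter=4 r=(0,3) succ=(1,1) retry=(0,0)
step 5 (W2 LOAD): counter=4 r=(0,4) succ=(1,1) retry=(0,0)
step 6 (W2 CAS): counter=5 r=(0,4) succ=(1,2) retry=(0,0)
step 7 (W2 LOAD): counter=5 r=(0,5) succ=(1,2) retry=(0,0)
step 8 (W2 CAS): counter=6 r=(0,5) succ=(1,3) retry=(0,0)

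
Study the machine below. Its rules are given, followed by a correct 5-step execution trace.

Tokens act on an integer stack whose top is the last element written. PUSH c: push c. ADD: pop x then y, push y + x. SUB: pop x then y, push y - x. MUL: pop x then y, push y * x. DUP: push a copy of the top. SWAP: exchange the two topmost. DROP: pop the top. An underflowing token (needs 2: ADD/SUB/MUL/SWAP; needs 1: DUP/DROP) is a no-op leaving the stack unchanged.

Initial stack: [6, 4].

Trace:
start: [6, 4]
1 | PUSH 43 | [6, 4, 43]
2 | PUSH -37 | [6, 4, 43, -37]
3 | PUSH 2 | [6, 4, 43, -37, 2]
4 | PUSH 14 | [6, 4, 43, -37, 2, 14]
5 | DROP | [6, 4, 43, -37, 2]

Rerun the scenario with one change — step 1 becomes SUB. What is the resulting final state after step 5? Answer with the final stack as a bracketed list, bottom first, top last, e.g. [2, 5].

[2, -37, 2]

(re-executing from step 1 with the substitution; state before step 1: [6, 4])
1 | SUB | [2]
2 | PUSH -37 | [2, -37]
3 | PUSH 2 | [2, -37, 2]
4 | PUSH 14 | [2, -37, 2, 14]
5 | DROP | [2, -37, 2]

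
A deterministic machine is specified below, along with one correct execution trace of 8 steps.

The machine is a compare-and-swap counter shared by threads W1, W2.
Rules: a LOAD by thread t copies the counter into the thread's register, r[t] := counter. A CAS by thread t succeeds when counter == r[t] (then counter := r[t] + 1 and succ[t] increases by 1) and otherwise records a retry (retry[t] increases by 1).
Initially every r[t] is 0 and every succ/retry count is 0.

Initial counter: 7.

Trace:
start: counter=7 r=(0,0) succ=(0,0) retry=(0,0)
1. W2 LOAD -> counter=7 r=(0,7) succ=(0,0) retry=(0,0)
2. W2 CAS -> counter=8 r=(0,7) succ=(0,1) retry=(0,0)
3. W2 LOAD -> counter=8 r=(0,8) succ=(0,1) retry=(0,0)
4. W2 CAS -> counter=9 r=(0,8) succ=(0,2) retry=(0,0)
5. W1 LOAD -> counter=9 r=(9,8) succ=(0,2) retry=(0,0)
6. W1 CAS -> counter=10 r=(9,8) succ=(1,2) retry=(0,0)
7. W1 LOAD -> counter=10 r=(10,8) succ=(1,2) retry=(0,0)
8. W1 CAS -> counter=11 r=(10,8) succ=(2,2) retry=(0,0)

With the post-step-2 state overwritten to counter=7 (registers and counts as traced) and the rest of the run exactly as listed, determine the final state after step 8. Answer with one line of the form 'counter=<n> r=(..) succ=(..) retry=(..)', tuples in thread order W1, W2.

state after step 2 := counter=7 r=(0,7) succ=(0,1) retry=(0,0)
3. W2 LOAD -> counter=7 r=(0,7) succ=(0,1) retry=(0,0)
4. W2 CAS -> counter=8 r=(0,7) succ=(0,2) retry=(0,0)
5. W1 LOAD -> counter=8 r=(8,7) succ=(0,2) retry=(0,0)
6. W1 CAS -> counter=9 r=(8,7) succ=(1,2) retry=(0,0)
7. W1 LOAD -> counter=9 r=(9,7) succ=(1,2) retry=(0,0)
8. W1 CAS -> counter=10 r=(9,7) succ=(2,2) retry=(0,0)

counter=10 r=(9,7) succ=(2,2) retry=(0,0)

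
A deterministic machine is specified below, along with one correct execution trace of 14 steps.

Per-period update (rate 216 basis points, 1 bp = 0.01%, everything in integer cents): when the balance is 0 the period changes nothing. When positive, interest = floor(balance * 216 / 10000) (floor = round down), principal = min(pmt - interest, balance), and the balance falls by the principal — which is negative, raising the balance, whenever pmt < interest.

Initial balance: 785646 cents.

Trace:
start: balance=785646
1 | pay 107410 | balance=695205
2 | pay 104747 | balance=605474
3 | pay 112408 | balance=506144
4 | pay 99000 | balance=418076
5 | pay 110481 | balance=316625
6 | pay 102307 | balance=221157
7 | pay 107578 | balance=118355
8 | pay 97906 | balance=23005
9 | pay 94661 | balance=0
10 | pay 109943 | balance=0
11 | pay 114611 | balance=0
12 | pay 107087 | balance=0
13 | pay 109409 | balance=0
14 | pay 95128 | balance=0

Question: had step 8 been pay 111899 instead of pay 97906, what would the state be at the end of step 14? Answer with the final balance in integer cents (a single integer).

(re-executing from step 8 with the substitution; state before step 8: balance=118355)
8 | pay 111899 | balance=9012
9 | pay 94661 | balance=0
10 | pay 109943 | balance=0
11 | pay 114611 | balance=0
12 | pay 107087 | balance=0
13 | pay 109409 | balance=0
14 | pay 95128 | balance=0

0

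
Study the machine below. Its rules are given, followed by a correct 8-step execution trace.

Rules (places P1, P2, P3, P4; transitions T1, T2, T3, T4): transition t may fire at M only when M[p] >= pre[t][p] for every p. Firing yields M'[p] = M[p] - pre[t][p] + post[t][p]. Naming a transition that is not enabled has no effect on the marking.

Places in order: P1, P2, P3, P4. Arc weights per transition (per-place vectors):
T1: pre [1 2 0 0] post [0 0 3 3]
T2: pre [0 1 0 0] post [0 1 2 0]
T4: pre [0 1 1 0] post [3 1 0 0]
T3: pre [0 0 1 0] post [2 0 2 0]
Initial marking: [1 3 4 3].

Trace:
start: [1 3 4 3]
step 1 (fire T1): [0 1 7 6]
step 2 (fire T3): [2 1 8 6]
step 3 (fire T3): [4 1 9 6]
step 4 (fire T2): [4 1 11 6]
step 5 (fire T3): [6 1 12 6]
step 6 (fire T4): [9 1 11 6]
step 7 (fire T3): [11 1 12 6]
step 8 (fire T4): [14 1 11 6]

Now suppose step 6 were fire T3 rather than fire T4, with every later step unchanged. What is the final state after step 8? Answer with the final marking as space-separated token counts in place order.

13 1 13 6

(re-executing from step 6 with the substitution; state before step 6: [6 1 12 6])
step 6 (fire T3): [8 1 13 6]
step 7 (fire T3): [10 1 14 6]
step 8 (fire T4): [13 1 13 6]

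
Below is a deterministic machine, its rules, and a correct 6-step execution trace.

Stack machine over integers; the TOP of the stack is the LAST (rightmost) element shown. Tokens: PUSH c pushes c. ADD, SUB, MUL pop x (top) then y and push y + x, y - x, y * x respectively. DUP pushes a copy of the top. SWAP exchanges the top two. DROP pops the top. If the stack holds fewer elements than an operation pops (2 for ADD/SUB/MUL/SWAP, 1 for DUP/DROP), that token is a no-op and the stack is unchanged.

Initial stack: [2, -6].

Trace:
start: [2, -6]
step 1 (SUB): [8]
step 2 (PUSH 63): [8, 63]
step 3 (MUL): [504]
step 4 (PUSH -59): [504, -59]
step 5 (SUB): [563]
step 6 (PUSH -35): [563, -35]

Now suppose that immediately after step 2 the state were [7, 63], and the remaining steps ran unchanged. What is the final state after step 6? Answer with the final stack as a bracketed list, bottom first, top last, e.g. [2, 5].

[500, -35]

state after step 2 := [7, 63]
step 3 (MUL): [441]
step 4 (PUSH -59): [441, -59]
step 5 (SUB): [500]
step 6 (PUSH -35): [500, -35]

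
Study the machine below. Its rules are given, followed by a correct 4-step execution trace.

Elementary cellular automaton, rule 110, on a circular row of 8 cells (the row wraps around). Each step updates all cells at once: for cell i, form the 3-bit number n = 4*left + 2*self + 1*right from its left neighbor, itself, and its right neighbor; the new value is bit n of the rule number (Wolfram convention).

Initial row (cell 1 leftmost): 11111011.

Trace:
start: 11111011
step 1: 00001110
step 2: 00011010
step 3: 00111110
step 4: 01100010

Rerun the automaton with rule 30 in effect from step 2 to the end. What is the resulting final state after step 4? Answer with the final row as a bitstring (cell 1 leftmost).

(re-executing steps 2..4 under rule 30; state before step 2: 00001110)
step 2: 00011001
step 3: 10110111
step 4: 00100100

00100100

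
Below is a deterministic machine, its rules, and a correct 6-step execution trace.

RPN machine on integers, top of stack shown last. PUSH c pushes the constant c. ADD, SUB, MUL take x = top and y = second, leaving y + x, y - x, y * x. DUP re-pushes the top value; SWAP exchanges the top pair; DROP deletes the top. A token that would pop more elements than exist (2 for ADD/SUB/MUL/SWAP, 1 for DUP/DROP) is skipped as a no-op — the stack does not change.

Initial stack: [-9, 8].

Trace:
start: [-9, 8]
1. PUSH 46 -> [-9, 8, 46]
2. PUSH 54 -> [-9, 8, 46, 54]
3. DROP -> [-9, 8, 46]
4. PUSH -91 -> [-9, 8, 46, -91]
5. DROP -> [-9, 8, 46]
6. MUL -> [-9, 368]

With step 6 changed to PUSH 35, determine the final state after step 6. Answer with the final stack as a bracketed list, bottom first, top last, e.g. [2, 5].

[-9, 8, 46, 35]

(re-executing from step 6 with the substitution; state before step 6: [-9, 8, 46])
6. PUSH 35 -> [-9, 8, 46, 35]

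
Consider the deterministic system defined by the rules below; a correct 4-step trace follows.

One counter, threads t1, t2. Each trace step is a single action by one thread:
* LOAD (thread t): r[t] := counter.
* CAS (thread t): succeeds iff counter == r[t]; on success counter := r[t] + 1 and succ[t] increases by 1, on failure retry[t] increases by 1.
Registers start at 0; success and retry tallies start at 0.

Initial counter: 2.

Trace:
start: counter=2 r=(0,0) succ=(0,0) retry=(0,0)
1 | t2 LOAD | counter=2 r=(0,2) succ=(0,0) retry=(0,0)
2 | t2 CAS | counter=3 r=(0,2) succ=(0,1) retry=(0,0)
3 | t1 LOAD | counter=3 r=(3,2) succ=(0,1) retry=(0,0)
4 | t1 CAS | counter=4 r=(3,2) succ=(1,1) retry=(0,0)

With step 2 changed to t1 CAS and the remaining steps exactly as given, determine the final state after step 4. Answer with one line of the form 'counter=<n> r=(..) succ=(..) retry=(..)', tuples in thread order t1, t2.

(re-executing from step 2 with the substitution; state before step 2: counter=2 r=(0,2) succ=(0,0) retry=(0,0))
2 | t1 CAS | counter=2 r=(0,2) succ=(0,0) retry=(1,0)
3 | t1 LOAD | counter=2 r=(2,2) succ=(0,0) retry=(1,0)
4 | t1 CAS | counter=3 r=(2,2) succ=(1,0) retry=(1,0)

counter=3 r=(2,2) succ=(1,0) retry=(1,0)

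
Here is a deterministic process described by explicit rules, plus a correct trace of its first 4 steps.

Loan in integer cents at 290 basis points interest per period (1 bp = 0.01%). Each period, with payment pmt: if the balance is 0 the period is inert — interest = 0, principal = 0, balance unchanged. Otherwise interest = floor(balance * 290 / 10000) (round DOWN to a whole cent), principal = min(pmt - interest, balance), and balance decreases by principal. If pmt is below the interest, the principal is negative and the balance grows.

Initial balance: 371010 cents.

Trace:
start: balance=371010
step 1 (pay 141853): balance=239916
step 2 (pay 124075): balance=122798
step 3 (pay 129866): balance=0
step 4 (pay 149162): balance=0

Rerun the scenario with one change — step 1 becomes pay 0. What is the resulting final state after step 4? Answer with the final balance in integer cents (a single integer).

1785

(re-executing from step 1 with the substitution; state before step 1: balance=371010)
step 1 (pay 0): balance=381769
step 2 (pay 124075): balance=268765
step 3 (pay 129866): balance=146693
step 4 (pay 149162): balance=1785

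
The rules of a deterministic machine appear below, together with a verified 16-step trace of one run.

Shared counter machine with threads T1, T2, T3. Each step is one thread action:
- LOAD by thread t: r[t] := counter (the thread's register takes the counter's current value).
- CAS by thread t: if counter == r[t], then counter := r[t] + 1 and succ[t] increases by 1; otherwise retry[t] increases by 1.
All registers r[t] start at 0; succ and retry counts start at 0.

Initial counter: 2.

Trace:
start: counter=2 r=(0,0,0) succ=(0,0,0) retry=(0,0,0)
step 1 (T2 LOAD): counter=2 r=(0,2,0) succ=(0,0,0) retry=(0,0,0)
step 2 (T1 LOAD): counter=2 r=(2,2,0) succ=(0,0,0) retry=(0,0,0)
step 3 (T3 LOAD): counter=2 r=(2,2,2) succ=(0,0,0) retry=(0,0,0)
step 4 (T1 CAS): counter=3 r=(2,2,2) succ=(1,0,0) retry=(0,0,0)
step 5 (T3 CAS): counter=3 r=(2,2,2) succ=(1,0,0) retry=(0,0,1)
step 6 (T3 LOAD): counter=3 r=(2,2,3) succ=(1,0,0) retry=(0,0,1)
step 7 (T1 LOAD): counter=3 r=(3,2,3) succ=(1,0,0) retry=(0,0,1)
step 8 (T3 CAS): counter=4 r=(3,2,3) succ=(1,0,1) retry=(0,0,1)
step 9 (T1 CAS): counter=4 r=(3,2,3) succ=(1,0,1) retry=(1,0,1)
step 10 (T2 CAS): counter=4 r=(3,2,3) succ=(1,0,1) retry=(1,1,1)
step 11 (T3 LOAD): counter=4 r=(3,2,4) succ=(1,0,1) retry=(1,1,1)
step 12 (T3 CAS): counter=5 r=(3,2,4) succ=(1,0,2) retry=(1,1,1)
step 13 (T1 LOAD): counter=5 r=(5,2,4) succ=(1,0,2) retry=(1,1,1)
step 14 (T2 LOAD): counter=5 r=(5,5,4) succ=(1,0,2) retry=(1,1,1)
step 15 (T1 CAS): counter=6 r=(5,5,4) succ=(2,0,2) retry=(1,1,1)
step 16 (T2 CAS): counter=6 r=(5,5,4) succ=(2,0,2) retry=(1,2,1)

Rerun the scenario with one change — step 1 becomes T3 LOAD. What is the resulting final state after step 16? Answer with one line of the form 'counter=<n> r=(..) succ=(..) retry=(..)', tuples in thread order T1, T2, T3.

(re-executing from step 1 with the substitution; state before step 1: counter=2 r=(0,0,0) succ=(0,0,0) retry=(0,0,0))
step 1 (T3 LOAD): counter=2 r=(0,0,2) succ=(0,0,0) retry=(0,0,0)
step 2 (T1 LOAD): counter=2 r=(2,0,2) succ=(0,0,0) retry=(0,0,0)
step 3 (T3 LOAD): counter=2 r=(2,0,2) succ=(0,0,0) retry=(0,0,0)
step 4 (T1 CAS): counter=3 r=(2,0,2) succ=(1,0,0) retry=(0,0,0)
step 5 (T3 CAS): counter=3 r=(2,0,2) succ=(1,0,0) retry=(0,0,1)
step 6 (T3 LOAD): counter=3 r=(2,0,3) succ=(1,0,0) retry=(0,0,1)
step 7 (T1 LOAD): counter=3 r=(3,0,3) succ=(1,0,0) retry=(0,0,1)
step 8 (T3 CAS): counter=4 r=(3,0,3) succ=(1,0,1) retry=(0,0,1)
step 9 (T1 CAS): counter=4 r=(3,0,3) succ=(1,0,1) retry=(1,0,1)
step 10 (T2 CAS): counter=4 r=(3,0,3) succ=(1,0,1) retry=(1,1,1)
step 11 (T3 LOAD): counter=4 r=(3,0,4) succ=(1,0,1) retry=(1,1,1)
step 12 (T3 CAS): counter=5 r=(3,0,4) succ=(1,0,2) retry=(1,1,1)
step 13 (T1 LOAD): counter=5 r=(5,0,4) succ=(1,0,2) retry=(1,1,1)
step 14 (T2 LOAD): counter=5 r=(5,5,4) succ=(1,0,2) retry=(1,1,1)
step 15 (T1 CAS): counter=6 r=(5,5,4) succ=(2,0,2) retry=(1,1,1)
step 16 (T2 CAS): counter=6 r=(5,5,4) succ=(2,0,2) retry=(1,2,1)

counter=6 r=(5,5,4) succ=(2,0,2) retry=(1,2,1)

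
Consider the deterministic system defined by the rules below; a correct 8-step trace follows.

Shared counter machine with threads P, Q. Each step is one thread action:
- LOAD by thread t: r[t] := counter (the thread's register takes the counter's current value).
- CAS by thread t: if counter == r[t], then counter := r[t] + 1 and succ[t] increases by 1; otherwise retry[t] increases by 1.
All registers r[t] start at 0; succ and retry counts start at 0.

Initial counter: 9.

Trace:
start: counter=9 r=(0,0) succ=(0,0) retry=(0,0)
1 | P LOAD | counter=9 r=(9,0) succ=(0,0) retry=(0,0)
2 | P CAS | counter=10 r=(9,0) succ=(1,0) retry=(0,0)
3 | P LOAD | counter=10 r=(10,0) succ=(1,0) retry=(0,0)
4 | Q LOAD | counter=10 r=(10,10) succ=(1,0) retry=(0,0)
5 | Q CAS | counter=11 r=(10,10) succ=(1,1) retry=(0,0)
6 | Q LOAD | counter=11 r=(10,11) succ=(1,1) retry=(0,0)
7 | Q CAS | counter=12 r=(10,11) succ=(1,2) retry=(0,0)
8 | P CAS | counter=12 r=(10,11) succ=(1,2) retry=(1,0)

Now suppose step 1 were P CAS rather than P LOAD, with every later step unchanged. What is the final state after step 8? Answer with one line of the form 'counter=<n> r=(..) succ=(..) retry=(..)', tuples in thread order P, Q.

(re-executing from step 1 with the substitution; state before step 1: counter=9 r=(0,0) succ=(0,0) retry=(0,0))
1 | P CAS | counter=9 r=(0,0) succ=(0,0) retry=(1,0)
2 | P CAS | counter=9 r=(0,0) succ=(0,0) retry=(2,0)
3 | P LOAD | counter=9 r=(9,0) succ=(0,0) retry=(2,0)
4 | Q LOAD | counter=9 r=(9,9) succ=(0,0) retry=(2,0)
5 | Q CAS | counter=10 r=(9,9) succ=(0,1) retry=(2,0)
6 | Q LOAD | counter=10 r=(9,10) succ=(0,1) retry=(2,0)
7 | Q CAS | counter=11 r=(9,10) succ=(0,2) retry=(2,0)
8 | P CAS | counter=11 r=(9,10) succ=(0,2) retry=(3,0)

counter=11 r=(9,10) succ=(0,2) retry=(3,0)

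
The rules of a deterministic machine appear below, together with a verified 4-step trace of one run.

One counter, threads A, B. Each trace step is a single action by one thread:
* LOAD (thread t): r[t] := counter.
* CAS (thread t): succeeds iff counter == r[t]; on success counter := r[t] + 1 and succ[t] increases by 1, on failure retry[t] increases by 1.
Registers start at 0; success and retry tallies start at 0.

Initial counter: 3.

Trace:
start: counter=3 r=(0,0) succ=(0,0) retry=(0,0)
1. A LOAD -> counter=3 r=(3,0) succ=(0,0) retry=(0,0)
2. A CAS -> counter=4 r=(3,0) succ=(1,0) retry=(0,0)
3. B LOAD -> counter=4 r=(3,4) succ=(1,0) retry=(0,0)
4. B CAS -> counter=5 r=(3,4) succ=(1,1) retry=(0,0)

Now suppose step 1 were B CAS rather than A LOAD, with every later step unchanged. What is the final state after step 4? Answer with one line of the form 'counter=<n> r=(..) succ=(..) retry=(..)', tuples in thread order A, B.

(re-executing from step 1 with the substitution; state before step 1: counter=3 r=(0,0) succ=(0,0) retry=(0,0))
1. B CAS -> counter=3 r=(0,0) succ=(0,0) retry=(0,1)
2. A CAS -> counter=3 r=(0,0) succ=(0,0) retry=(1,1)
3. B LOAD -> counter=3 r=(0,3) succ=(0,0) retry=(1,1)
4. B CAS -> counter=4 r=(0,3) succ=(0,1) retry=(1,1)

counter=4 r=(0,3) succ=(0,1) retry=(1,1)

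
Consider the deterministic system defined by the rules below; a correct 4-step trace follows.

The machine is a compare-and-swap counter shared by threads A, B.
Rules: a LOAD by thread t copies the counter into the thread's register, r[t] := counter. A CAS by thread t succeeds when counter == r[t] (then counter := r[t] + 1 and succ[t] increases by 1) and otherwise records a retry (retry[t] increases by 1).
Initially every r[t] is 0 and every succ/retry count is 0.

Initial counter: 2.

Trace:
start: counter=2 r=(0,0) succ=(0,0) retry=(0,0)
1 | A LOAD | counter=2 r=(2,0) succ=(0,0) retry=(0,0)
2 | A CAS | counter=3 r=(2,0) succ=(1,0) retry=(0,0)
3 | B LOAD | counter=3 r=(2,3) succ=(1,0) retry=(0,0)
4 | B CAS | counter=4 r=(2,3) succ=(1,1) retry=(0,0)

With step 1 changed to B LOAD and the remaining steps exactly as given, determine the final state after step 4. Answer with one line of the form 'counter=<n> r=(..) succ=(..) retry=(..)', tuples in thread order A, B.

counter=3 r=(0,2) succ=(0,1) retry=(1,0)

(re-executing from step 1 with the substitution; state before step 1: counter=2 r=(0,0) succ=(0,0) retry=(0,0))
1 | B LOAD | counter=2 r=(0,2) succ=(0,0) retry=(0,0)
2 | A CAS | counter=2 r=(0,2) succ=(0,0) retry=(1,0)
3 | B LOAD | counter=2 r=(0,2) succ=(0,0) retry=(1,0)
4 | B CAS | counter=3 r=(0,2) succ=(0,1) retry=(1,0)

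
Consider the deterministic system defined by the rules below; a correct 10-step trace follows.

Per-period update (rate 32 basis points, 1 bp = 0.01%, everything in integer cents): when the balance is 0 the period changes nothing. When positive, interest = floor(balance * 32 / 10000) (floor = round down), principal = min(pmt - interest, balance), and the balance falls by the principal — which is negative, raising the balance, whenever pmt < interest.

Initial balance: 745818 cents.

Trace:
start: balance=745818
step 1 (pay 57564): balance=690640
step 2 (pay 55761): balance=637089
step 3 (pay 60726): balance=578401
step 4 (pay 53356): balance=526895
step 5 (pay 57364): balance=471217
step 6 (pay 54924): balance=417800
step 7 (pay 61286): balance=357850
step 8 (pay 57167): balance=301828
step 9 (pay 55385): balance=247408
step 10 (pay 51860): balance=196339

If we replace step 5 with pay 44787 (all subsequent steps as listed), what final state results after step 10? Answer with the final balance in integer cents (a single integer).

209120

(re-executing from step 5 with the substitution; state before step 5: balance=526895)
step 5 (pay 44787): balance=483794
step 6 (pay 54924): balance=430418
step 7 (pay 61286): balance=370509
step 8 (pay 57167): balance=314527
step 9 (pay 55385): balance=260148
step 10 (pay 51860): balance=209120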